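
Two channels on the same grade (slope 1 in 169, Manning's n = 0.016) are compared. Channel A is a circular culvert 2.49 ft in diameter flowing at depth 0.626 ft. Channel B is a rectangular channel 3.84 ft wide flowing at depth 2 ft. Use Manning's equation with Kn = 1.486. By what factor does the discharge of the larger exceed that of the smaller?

Channel A: For a circular section of diameter D = 2.49 ft at depth y = 0.626 ft, the central angle is θ = 2 arccos(1 − 2y/D) = 2.101 rad. Then A = (D²/8)(θ − sin θ) = 0.9596 ft² and P = Dθ/2 = 2.616 ft. Hydraulic radius R = A/P = 0.9596/2.616 = 0.3669 ft. Q_A = (1.486/0.016)·0.9596·0.3669^(2/3)·√0.005917 = 3.513 ft³/s.
Channel B: Flow area A = b·y = 3.84 × 2 = 7.68 ft². Wetted perimeter P = b + 2y = 3.84 + 2×2 = 7.84 ft. Hydraulic radius R = A/P = 7.68/7.84 = 0.9796 ft. Q_B = (1.486/0.016)·7.68·0.9796^(2/3)·√0.005917 = 54.12 ft³/s.
The larger discharge is 54.12 ft³/s and the smaller is 3.513 ft³/s; the ratio is 15.4.

15.4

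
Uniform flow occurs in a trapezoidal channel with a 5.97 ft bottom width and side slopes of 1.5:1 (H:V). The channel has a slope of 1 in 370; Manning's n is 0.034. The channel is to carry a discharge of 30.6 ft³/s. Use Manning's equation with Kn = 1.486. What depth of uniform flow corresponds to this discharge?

Manning's equation rearranged: A R^(2/3) = nQ / (1.486·√S) = 0.034 × 30.6 / (1.486 × √0.002703) = 13.47.
At y = 1.31 ft: A R^(2/3) = 10.2 — too small.
At y = 1.86 ft: A R^(2/3) = 19.26 — too large.
At y = 1.53 ft: A R^(2/3) = 13.48 — close enough.

y_n = 1.53 ft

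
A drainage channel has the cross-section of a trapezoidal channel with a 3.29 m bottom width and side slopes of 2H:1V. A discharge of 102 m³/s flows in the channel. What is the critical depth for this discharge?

y_c = 2.8 m

At critical depth, Q² T / (g A³) = 1, i.e. A³/T = Q²/g = 102²/9.81 = 1061.
Try y = 2.14 m: A³/T = 358.8 — short.
Try y = 3.56 m: A³/T = 2903 — over.
Try y = 2.8 m: A³/T = 1064 — close enough.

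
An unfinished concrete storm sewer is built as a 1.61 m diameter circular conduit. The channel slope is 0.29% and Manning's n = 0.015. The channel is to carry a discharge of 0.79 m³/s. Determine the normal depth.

Manning's equation rearranged: A R^(2/3) = nQ / (1·√S) = 0.015 × 0.79 / (√0.0029) = 0.22.
Try y = 0.382 m: A R^(2/3) = 0.137 — low.
Try y = 0.559 m: A R^(2/3) = 0.2874 — high.
Try y = 0.486 m: A R^(2/3) = 0.22 — ≈ 0.22.

y_n = 0.486 m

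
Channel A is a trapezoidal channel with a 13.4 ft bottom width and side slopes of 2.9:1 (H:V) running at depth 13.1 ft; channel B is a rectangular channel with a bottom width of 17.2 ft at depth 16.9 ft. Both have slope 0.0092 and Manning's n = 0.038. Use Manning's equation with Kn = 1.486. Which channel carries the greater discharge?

channel A

Channel A: With bottom width b = 13.4 ft and side slope z = 2.9: A = (b + zy)y = (13.4 + 2.9×13.1)×13.1 = 673.2 ft²; P = b + 2y√(1+z²) = 13.4 + 2×13.1×3.068 = 93.77 ft. Hydraulic radius R = A/P = 673.2/93.77 = 7.179 ft. Q_A = (1.486/0.038)·673.2·7.179^(2/3)·√0.0092 = 9397 ft³/s.
Channel B: Flow area A = b·y = 17.2 × 16.9 = 290.7 ft². Wetted perimeter P = b + 2y = 17.2 + 2×16.9 = 51 ft. Hydraulic radius R = A/P = 290.7/51 = 5.7 ft. Q_B = (1.486/0.038)·290.7·5.7^(2/3)·√0.0092 = 3479 ft³/s.
Q_A = 9397 ft³/s vs Q_B = 3479 ft³/s, so channel A carries more.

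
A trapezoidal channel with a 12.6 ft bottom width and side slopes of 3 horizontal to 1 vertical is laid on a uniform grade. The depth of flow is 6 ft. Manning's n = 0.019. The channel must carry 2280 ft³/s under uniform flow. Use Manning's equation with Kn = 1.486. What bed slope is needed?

With bottom width b = 12.6 ft and side slope z = 3: A = (b + zy)y = (12.6 + 3×6)×6 = 183.6 ft²; P = b + 2y√(1+z²) = 12.6 + 2×6×3.162 = 50.55 ft.
Hydraulic radius R = A/P = 183.6/50.55 = 3.632 ft.
From Manning's equation, S = [nQ / (1.486 A R^(2/3))]² = [0.019 × 2280 / (1.486 × 183.6 × 3.632^(2/3))]² = 0.00452.

S = 0.00452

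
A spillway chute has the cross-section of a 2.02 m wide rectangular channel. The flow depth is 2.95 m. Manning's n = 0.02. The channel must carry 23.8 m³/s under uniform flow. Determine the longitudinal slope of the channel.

Flow area A = b·y = 2.02 × 2.95 = 5.959 m². Wetted perimeter P = b + 2y = 2.02 + 2×2.95 = 7.92 m.
Hydraulic radius R = A/P = 5.959/7.92 = 0.7524 m.
From Manning's equation, S = [nQ / (1 A R^(2/3))]² = [0.02 × 23.8 / (1 × 5.959 × 0.7524^(2/3))]² = 0.00932.

S = 0.00932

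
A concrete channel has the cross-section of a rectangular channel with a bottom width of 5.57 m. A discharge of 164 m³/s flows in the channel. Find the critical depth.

y_c = 4.45 m

For a rectangular channel, critical depth y_c = (q²/g)^(1/3) where q = Q/b = 164/5.57 = 29.44 m²/s.
So y_c = (29.44²/9.81)^(1/3) = 4.45 m.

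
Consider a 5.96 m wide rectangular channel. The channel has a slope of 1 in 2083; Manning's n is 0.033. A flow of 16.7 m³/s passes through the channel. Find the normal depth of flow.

Manning's equation rearranged: A R^(2/3) = nQ / (1·√S) = 0.033 × 16.7 / (√0.0004801) = 25.15.
Try y = 2.79 m: A R^(2/3) = 21.21 — short.
Try y = 3.56 m: A R^(2/3) = 29.29 — over.
Try y = 3.17 m: A R^(2/3) = 25.15 — ≈ 25.15.

y_n = 3.17 m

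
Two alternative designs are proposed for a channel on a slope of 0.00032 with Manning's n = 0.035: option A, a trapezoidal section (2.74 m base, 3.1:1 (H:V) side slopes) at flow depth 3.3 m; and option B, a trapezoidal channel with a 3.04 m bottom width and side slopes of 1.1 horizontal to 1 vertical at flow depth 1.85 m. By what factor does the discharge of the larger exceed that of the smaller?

6.25

Channel A: With bottom width b = 2.74 m and side slope z = 3.1: A = (b + zy)y = (2.74 + 3.1×3.3)×3.3 = 42.8 m²; P = b + 2y√(1+z²) = 2.74 + 2×3.3×3.257 = 24.24 m. Hydraulic radius R = A/P = 42.8/24.24 = 1.766 m. Q_A = (1/0.035)·42.8·1.766^(2/3)·√0.00032 = 31.96 m³/s.
Channel B: With bottom width b = 3.04 m and side slope z = 1.1: A = (b + zy)y = (3.04 + 1.1×1.85)×1.85 = 9.389 m²; P = b + 2y√(1+z²) = 3.04 + 2×1.85×1.487 = 8.54 m. Hydraulic radius R = A/P = 9.389/8.54 = 1.099 m. Q_B = (1/0.035)·9.389·1.099^(2/3)·√0.00032 = 5.111 m³/s.
The larger discharge is 31.96 m³/s and the smaller is 5.111 m³/s; the ratio is 6.25.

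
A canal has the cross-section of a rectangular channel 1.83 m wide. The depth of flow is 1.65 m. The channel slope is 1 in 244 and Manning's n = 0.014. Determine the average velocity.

V = 3.21 m/s

Flow area A = b·y = 1.83 × 1.65 = 3.019 m². Wetted perimeter P = b + 2y = 1.83 + 2×1.65 = 5.13 m.
Hydraulic radius R = A/P = 3.019/5.13 = 0.5886 m.
From Manning's equation, V = (1/n) R^(2/3) S^(1/2) = (1/0.014) × 0.5886^(2/3) × 0.004098^(1/2) = 3.21 m/s.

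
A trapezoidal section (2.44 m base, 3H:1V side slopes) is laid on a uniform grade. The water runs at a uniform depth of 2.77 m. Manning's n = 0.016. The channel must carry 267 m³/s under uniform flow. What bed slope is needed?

With bottom width b = 2.44 m and side slope z = 3: A = (b + zy)y = (2.44 + 3×2.77)×2.77 = 29.78 m²; P = b + 2y√(1+z²) = 2.44 + 2×2.77×3.162 = 19.96 m.
Hydraulic radius R = A/P = 29.78/19.96 = 1.492 m.
From Manning's equation, S = [nQ / (1 A R^(2/3))]² = [0.016 × 267 / (1 × 29.78 × 1.492^(2/3))]² = 0.0121.

S = 0.0121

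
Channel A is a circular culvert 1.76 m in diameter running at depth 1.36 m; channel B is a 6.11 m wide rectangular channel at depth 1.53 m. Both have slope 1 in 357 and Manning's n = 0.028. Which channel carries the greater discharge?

channel B

Channel A: For a circular section of diameter D = 1.76 m at depth y = 1.36 m, the central angle is θ = 2 arccos(1 − 2y/D) = 4.295 rad. Then A = (D²/8)(θ − sin θ) = 2.017 m² and P = Dθ/2 = 3.78 m. Hydraulic radius R = A/P = 2.017/3.78 = 0.5337 m. Q_A = (1/0.028)·2.017·0.5337^(2/3)·√0.002801 = 2.509 m³/s.
Channel B: Flow area A = b·y = 6.11 × 1.53 = 9.348 m². Wetted perimeter P = b + 2y = 6.11 + 2×1.53 = 9.17 m. Hydraulic radius R = A/P = 9.348/9.17 = 1.019 m. Q_B = (1/0.028)·9.348·1.019^(2/3)·√0.002801 = 17.9 m³/s.
Q_A = 2.509 m³/s vs Q_B = 17.9 m³/s, so channel B carries more.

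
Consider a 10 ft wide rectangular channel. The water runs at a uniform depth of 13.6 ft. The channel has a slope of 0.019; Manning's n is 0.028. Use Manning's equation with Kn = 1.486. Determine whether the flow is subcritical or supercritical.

Flow area A = b·y = 10 × 13.6 = 136 ft². Wetted perimeter P = b + 2y = 10 + 2×13.6 = 37.2 ft.
Hydraulic radius R = A/P = 136/37.2 = 3.656 ft.
V = (1.486/n) R^(2/3) √S = (1.486/0.028) × 3.656^(2/3) × √0.019 = 17.36 ft/s. Hydraulic depth D_h = A/T = 136/10 = 13.6 ft.
Froude number Fr = V/√(g·D_h) = 17.36/√(32.2×13.6) = 0.83, which is less than 1, so the flow is subcritical.

subcritical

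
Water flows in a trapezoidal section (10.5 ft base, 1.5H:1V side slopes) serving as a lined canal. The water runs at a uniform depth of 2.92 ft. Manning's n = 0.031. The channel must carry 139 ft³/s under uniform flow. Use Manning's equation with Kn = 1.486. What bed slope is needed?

With bottom width b = 10.5 ft and side slope z = 1.5: A = (b + zy)y = (10.5 + 1.5×2.92)×2.92 = 43.45 ft²; P = b + 2y√(1+z²) = 10.5 + 2×2.92×1.803 = 21.03 ft.
Hydraulic radius R = A/P = 43.45/21.03 = 2.066 ft.
From Manning's equation, S = [nQ / (1.486 A R^(2/3))]² = [0.031 × 139 / (1.486 × 43.45 × 2.066^(2/3))]² = 0.00169.

S = 0.00169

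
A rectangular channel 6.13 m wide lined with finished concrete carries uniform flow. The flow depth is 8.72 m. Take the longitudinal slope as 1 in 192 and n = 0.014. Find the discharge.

Flow area A = b·y = 6.13 × 8.72 = 53.45 m². Wetted perimeter P = b + 2y = 6.13 + 2×8.72 = 23.57 m.
Hydraulic radius R = A/P = 53.45/23.57 = 2.268 m.
Manning's equation: Q = (1/n) A R^(2/3) S^(1/2) = (1/0.014) × 53.45 × 2.268^(2/3) × 0.005208^(1/2) = 476 m³/s.

Q = 476 m³/s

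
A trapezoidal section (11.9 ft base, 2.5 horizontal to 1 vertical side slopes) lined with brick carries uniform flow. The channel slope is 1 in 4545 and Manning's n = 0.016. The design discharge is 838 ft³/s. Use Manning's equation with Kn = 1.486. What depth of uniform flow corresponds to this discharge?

Manning's equation rearranged: A R^(2/3) = nQ / (1.486·√S) = 0.016 × 838 / (1.486 × √0.00022) = 608.3.
Try y = 6.43 ft: A R^(2/3) = 443.1 — too small.
Try y = 8.76 ft: A R^(2/3) = 867.2 — too large.
Try y = 7.45 ft: A R^(2/3) = 608 — ≈ 608.3.

y_n = 7.45 ft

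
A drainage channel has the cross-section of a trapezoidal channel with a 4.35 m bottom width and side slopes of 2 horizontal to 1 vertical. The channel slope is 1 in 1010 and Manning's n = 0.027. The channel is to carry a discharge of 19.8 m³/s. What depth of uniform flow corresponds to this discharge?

y_n = 1.87 m

Manning's equation rearranged: A R^(2/3) = nQ / (1·√S) = 0.027 × 19.8 / (√0.0009901) = 16.99.
Trying y = 1.35 m: A R^(2/3) = 8.978 — short.
Trying y = 1.87 m: A R^(2/3) = 16.99 — matches.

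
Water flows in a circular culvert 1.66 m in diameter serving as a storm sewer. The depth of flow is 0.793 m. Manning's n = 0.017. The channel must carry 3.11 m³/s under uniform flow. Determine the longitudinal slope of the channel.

S = 0.00902

For a circular section of diameter D = 1.66 m at depth y = 0.793 m, the central angle is θ = 2 arccos(1 − 2y/D) = 3.052 rad. Then A = (D²/8)(θ − sin θ) = 1.021 m² and P = Dθ/2 = 2.533 m.
Hydraulic radius R = A/P = 1.021/2.533 = 0.4029 m.
From Manning's equation, S = [nQ / (1 A R^(2/3))]² = [0.017 × 3.11 / (1 × 1.021 × 0.4029^(2/3))]² = 0.00902.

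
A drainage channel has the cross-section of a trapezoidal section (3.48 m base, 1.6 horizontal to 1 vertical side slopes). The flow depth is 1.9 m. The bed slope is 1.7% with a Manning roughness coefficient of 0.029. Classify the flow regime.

supercritical

With bottom width b = 3.48 m and side slope z = 1.6: A = (b + zy)y = (3.48 + 1.6×1.9)×1.9 = 12.39 m²; P = b + 2y√(1+z²) = 3.48 + 2×1.9×1.887 = 10.65 m.
Hydraulic radius R = A/P = 12.39/10.65 = 1.163 m.
V = (1/n) R^(2/3) √S = (1/0.029) × 1.163^(2/3) × √0.017 = 4.973 m/s. Hydraulic depth D_h = A/T = 12.39/9.56 = 1.296 m.
Froude number Fr = V/√(g·D_h) = 4.973/√(9.81×1.296) = 1.39, which is greater than 1, so the flow is supercritical.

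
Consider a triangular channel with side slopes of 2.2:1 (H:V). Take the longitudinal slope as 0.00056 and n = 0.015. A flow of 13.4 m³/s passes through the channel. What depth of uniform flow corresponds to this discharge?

y_n = 2.02 m

Manning's equation rearranged: A R^(2/3) = nQ / (1·√S) = 0.015 × 13.4 / (√0.00056) = 8.494.
At y = 2.52 m: A R^(2/3) = 15.31 — high.
At y = 1.75 m: A R^(2/3) = 5.79 — low.
At y = 2.02 m: A R^(2/3) = 8.488 — ≈ 8.494.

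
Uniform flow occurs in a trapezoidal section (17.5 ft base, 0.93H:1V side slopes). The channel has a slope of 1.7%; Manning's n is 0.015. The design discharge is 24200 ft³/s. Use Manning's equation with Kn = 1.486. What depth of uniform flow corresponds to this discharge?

Manning's equation rearranged: A R^(2/3) = nQ / (1.486·√S) = 0.015 × 24200 / (1.486 × √0.017) = 1874.
Trying y = 17.5 ft: A R^(2/3) = 2567 — high.
Trying y = 11 ft: A R^(2/3) = 1053 — low.
Trying y = 14.9 ft: A R^(2/3) = 1873 — ≈ 1874.

y_n = 14.9 ft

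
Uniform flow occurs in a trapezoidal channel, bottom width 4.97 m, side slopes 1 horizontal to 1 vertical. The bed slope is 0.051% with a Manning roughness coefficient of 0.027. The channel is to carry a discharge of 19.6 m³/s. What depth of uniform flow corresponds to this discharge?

y_n = 2.41 m

Manning's equation rearranged: A R^(2/3) = nQ / (1·√S) = 0.027 × 19.6 / (√0.00051) = 23.43.
Try y = 1.8 m: A R^(2/3) = 13.85 — short.
Try y = 2.61 m: A R^(2/3) = 27.08 — over.
Try y = 2.41 m: A R^(2/3) = 23.4 — close enough.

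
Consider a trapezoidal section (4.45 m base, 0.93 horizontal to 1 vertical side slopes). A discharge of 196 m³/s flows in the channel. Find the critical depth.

At critical depth, Q² T / (g A³) = 1, i.e. A³/T = Q²/g = 196²/9.81 = 3916.
At y = 3.44 m: A³/T = 1679 — too small.
At y = 4.32 m: A³/T = 3920 — matches.

y_c = 4.32 m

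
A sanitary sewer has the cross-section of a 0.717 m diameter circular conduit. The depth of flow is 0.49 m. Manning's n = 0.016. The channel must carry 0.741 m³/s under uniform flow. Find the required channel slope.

For a circular section of diameter D = 0.717 m at depth y = 0.49 m, the central angle is θ = 2 arccos(1 − 2y/D) = 3.893 rad. Then A = (D²/8)(θ − sin θ) = 0.294 m² and P = Dθ/2 = 1.396 m.
Hydraulic radius R = A/P = 0.294/1.396 = 0.2107 m.
From Manning's equation, S = [nQ / (1 A R^(2/3))]² = [0.016 × 0.741 / (1 × 0.294 × 0.2107^(2/3))]² = 0.013.

S = 0.013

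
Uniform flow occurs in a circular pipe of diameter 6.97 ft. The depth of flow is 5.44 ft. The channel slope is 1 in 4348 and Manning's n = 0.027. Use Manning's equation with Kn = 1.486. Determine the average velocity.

For a circular section of diameter D = 6.97 ft at depth y = 5.44 ft, the central angle is θ = 2 arccos(1 − 2y/D) = 4.333 rad. Then A = (D²/8)(θ − sin θ) = 31.95 ft² and P = Dθ/2 = 15.1 ft.
Hydraulic radius R = A/P = 31.95/15.1 = 2.116 ft.
From Manning's equation, V = (1.486/n) R^(2/3) S^(1/2) = (1.486/0.027) × 2.116^(2/3) × 0.00023^(1/2) = 1.38 ft/s.

V = 1.38 ft/s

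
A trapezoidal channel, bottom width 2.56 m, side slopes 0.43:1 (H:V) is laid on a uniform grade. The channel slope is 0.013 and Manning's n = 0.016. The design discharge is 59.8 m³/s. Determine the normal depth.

y_n = 2.27 m

Manning's equation rearranged: A R^(2/3) = nQ / (1·√S) = 0.016 × 59.8 / (√0.013) = 8.392.
At y = 1.79 m: A R^(2/3) = 5.65 — too small.
At y = 2.27 m: A R^(2/3) = 8.397 — close enough.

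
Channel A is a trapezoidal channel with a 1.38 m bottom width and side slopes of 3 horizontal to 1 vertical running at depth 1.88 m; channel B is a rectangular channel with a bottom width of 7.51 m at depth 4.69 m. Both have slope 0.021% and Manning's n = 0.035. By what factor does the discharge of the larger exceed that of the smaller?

Channel A: With bottom width b = 1.38 m and side slope z = 3: A = (b + zy)y = (1.38 + 3×1.88)×1.88 = 13.2 m²; P = b + 2y√(1+z²) = 1.38 + 2×1.88×3.162 = 13.27 m. Hydraulic radius R = A/P = 13.2/13.27 = 0.9945 m. Q_A = (1/0.035)·13.2·0.9945^(2/3)·√0.00021 = 5.444 m³/s.
Channel B: Flow area A = b·y = 7.51 × 4.69 = 35.22 m². Wetted perimeter P = b + 2y = 7.51 + 2×4.69 = 16.89 m. Hydraulic radius R = A/P = 35.22/16.89 = 2.085 m. Q_B = (1/0.035)·35.22·2.085^(2/3)·√0.00021 = 23.8 m³/s.
The larger discharge is 23.8 m³/s and the smaller is 5.444 m³/s; the ratio is 4.37.

4.37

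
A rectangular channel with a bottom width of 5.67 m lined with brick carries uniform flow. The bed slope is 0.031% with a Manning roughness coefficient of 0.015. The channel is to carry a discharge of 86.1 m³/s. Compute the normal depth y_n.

y_n = 7.92 m

Manning's equation rearranged: A R^(2/3) = nQ / (1·√S) = 0.015 × 86.1 / (√0.00031) = 73.35.
Try y = 8.9 m: A R^(2/3) = 84.06 — over.
Try y = 7.92 m: A R^(2/3) = 73.35 — matches.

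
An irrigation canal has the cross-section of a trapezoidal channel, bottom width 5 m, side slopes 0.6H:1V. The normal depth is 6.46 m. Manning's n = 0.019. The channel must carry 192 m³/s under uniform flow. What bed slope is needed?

With bottom width b = 5 m and side slope z = 0.6: A = (b + zy)y = (5 + 0.6×6.46)×6.46 = 57.34 m²; P = b + 2y√(1+z²) = 5 + 2×6.46×1.166 = 20.07 m.
Hydraulic radius R = A/P = 57.34/20.07 = 2.857 m.
From Manning's equation, S = [nQ / (1 A R^(2/3))]² = [0.019 × 192 / (1 × 57.34 × 2.857^(2/3))]² = 0.000998.

S = 0.000998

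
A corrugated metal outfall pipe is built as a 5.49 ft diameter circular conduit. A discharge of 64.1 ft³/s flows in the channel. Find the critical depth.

y_c = 2.19 ft

At critical depth, Q² T / (g A³) = 1, i.e. A³/T = Q²/g = 64.1²/32.2 = 127.6.
Trying y = 2.6 ft: A³/T = 245.5 — over.
Trying y = 1.75 ft: A³/T = 53.56 — short.
Trying y = 2.19 ft: A³/T = 127.2 — close enough.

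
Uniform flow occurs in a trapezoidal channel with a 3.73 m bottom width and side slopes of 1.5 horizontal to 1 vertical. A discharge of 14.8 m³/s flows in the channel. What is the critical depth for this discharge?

At critical depth, Q² T / (g A³) = 1, i.e. A³/T = Q²/g = 14.8²/9.81 = 22.33.
Try y = 1.25 m: A³/T = 45.98 — too large.
Try y = 0.824 m: A³/T = 11.05 — too small.
Try y = 1.01 m: A³/T = 21.99 — ≈ 22.33.

y_c = 1.01 m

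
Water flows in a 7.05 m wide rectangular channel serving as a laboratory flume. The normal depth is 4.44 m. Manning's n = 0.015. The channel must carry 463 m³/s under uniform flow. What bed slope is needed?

Flow area A = b·y = 7.05 × 4.44 = 31.3 m². Wetted perimeter P = b + 2y = 7.05 + 2×4.44 = 15.93 m.
Hydraulic radius R = A/P = 31.3/15.93 = 1.965 m.
From Manning's equation, S = [nQ / (1 A R^(2/3))]² = [0.015 × 463 / (1 × 31.3 × 1.965^(2/3))]² = 0.02.

S = 0.02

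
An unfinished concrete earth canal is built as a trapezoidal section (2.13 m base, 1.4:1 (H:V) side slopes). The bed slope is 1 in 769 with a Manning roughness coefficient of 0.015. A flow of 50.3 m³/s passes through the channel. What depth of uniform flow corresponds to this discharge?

y_n = 2.76 m

Manning's equation rearranged: A R^(2/3) = nQ / (1·√S) = 0.015 × 50.3 / (√0.0013) = 20.92.
Trying y = 3.3 m: A R^(2/3) = 31.13 — high.
Trying y = 2.41 m: A R^(2/3) = 15.58 — low.
Trying y = 2.76 m: A R^(2/3) = 20.93 — ≈ 20.92.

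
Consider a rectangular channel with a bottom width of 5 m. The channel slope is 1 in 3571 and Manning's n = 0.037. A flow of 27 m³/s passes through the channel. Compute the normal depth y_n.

Manning's equation rearranged: A R^(2/3) = nQ / (1·√S) = 0.037 × 27 / (√0.00028) = 59.7.
Try y = 6.89 m: A R^(2/3) = 51.62 — too small.
Try y = 9.9 m: A R^(2/3) = 78.47 — too large.
Try y = 7.8 m: A R^(2/3) = 59.68 — matches.

y_n = 7.8 m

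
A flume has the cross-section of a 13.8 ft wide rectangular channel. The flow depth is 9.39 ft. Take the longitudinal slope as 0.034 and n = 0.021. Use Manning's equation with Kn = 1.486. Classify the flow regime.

Flow area A = b·y = 13.8 × 9.39 = 129.6 ft². Wetted perimeter P = b + 2y = 13.8 + 2×9.39 = 32.58 ft.
Hydraulic radius R = A/P = 129.6/32.58 = 3.977 ft.
V = (1.486/n) R^(2/3) √S = (1.486/0.021) × 3.977^(2/3) × √0.034 = 32.75 ft/s. Hydraulic depth D_h = A/T = 129.6/13.8 = 9.39 ft.
Froude number Fr = V/√(g·D_h) = 32.75/√(32.2×9.39) = 1.88, which is greater than 1, so the flow is supercritical.

supercritical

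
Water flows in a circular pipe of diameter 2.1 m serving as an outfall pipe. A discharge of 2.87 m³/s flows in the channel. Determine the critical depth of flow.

y_c = 0.792 m

At critical depth, Q² T / (g A³) = 1, i.e. A³/T = Q²/g = 2.87²/9.81 = 0.8396.
At y = 0.979 m: A³/T = 1.893 — high.
At y = 0.545 m: A³/T = 0.1975 — low.
At y = 0.792 m: A³/T = 0.8394 — close enough.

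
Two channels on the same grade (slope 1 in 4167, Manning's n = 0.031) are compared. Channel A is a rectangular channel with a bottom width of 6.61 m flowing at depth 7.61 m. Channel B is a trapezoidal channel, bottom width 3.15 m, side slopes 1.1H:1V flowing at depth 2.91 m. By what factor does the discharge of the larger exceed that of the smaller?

3.52

Channel A: Flow area A = b·y = 6.61 × 7.61 = 50.3 m². Wetted perimeter P = b + 2y = 6.61 + 2×7.61 = 21.83 m. Hydraulic radius R = A/P = 50.3/21.83 = 2.304 m. Q_A = (1/0.031)·50.3·2.304^(2/3)·√0.00024 = 43.85 m³/s.
Channel B: With bottom width b = 3.15 m and side slope z = 1.1: A = (b + zy)y = (3.15 + 1.1×2.91)×2.91 = 18.48 m²; P = b + 2y√(1+z²) = 3.15 + 2×2.91×1.487 = 11.8 m. Hydraulic radius R = A/P = 18.48/11.8 = 1.566 m. Q_B = (1/0.031)·18.48·1.566^(2/3)·√0.00024 = 12.45 m³/s.
The larger discharge is 43.85 m³/s and the smaller is 12.45 m³/s; the ratio is 3.52.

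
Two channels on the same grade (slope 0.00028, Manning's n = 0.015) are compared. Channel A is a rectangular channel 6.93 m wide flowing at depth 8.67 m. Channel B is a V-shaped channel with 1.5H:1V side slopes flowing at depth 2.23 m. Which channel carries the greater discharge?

Channel A: Flow area A = b·y = 6.93 × 8.67 = 60.08 m². Wetted perimeter P = b + 2y = 6.93 + 2×8.67 = 24.27 m. Hydraulic radius R = A/P = 60.08/24.27 = 2.476 m. Q_A = (1/0.015)·60.08·2.476^(2/3)·√0.00028 = 122.7 m³/s.
Channel B: For a triangular section with side slope z = 1.5: A = zy² = 1.5×2.23² = 7.459 m²; P = 2y√(1+z²) = 2×2.23×1.803 = 8.04 m. Hydraulic radius R = A/P = 7.459/8.04 = 0.9277 m. Q_B = (1/0.015)·7.459·0.9277^(2/3)·√0.00028 = 7.915 m³/s.
Q_A = 122.7 m³/s vs Q_B = 7.915 m³/s, so channel A carries more.

channel A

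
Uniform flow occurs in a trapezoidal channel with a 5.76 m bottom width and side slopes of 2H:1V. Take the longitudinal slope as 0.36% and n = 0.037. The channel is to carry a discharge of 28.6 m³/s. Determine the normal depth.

Manning's equation rearranged: A R^(2/3) = nQ / (1·√S) = 0.037 × 28.6 / (√0.0036) = 17.64.
Try y = 2.07 m: A R^(2/3) = 25.21 — too large.
Try y = 1.51 m: A R^(2/3) = 13.78 — too small.
Try y = 1.72 m: A R^(2/3) = 17.63 — ≈ 17.64.

y_n = 1.72 m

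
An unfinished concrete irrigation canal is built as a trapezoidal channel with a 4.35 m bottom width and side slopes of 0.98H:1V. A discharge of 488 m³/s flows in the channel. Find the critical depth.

At critical depth, Q² T / (g A³) = 1, i.e. A³/T = Q²/g = 488²/9.81 = 24280.
At y = 7.56 m: A³/T = 36650 — high.
At y = 5.51 m: A³/T = 10230 — low.
At y = 6.84 m: A³/T = 24340 — ≈ 24280.

y_c = 6.84 m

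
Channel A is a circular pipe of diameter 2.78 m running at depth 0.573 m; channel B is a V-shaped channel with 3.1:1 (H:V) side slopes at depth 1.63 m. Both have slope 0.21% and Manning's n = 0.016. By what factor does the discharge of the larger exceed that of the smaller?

Channel A: For a circular section of diameter D = 2.78 m at depth y = 0.573 m, the central angle is θ = 2 arccos(1 − 2y/D) = 1.885 rad. Then A = (D²/8)(θ − sin θ) = 0.9022 m² and P = Dθ/2 = 2.62 m. Hydraulic radius R = A/P = 0.9022/2.62 = 0.3443 m. Q_A = (1/0.016)·0.9022·0.3443^(2/3)·√0.0021 = 1.27 m³/s.
Channel B: For a triangular section with side slope z = 3.1: A = zy² = 3.1×1.63² = 8.236 m²; P = 2y√(1+z²) = 2×1.63×3.257 = 10.62 m. Hydraulic radius R = A/P = 8.236/10.62 = 0.7756 m. Q_B = (1/0.016)·8.236·0.7756^(2/3)·√0.0021 = 19.91 m³/s.
The larger discharge is 19.91 m³/s and the smaller is 1.27 m³/s; the ratio is 15.7.

15.7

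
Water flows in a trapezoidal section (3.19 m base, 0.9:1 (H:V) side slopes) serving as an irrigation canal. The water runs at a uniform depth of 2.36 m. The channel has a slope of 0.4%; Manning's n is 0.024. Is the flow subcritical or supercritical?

subcritical

With bottom width b = 3.19 m and side slope z = 0.9: A = (b + zy)y = (3.19 + 0.9×2.36)×2.36 = 12.54 m²; P = b + 2y√(1+z²) = 3.19 + 2×2.36×1.345 = 9.54 m.
Hydraulic radius R = A/P = 12.54/9.54 = 1.315 m.
V = (1/n) R^(2/3) √S = (1/0.024) × 1.315^(2/3) × √0.004 = 3.162 m/s. Hydraulic depth D_h = A/T = 12.54/7.438 = 1.686 m.
Froude number Fr = V/√(g·D_h) = 3.162/√(9.81×1.686) = 0.778, which is less than 1, so the flow is subcritical.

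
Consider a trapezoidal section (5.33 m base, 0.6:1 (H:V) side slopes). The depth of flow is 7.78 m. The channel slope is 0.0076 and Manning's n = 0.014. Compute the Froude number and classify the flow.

With bottom width b = 5.33 m and side slope z = 0.6: A = (b + zy)y = (5.33 + 0.6×7.78)×7.78 = 77.78 m²; P = b + 2y√(1+z²) = 5.33 + 2×7.78×1.166 = 23.48 m.
Hydraulic radius R = A/P = 77.78/23.48 = 3.313 m.
V = (1/n) R^(2/3) √S = (1/0.014) × 3.313^(2/3) × √0.0076 = 13.84 m/s. Hydraulic depth D_h = A/T = 77.78/14.67 = 5.304 m.
Froude number Fr = V/√(g·D_h) = 13.84/√(9.81×5.304) = 1.92, which is greater than 1, so the flow is supercritical.

supercritical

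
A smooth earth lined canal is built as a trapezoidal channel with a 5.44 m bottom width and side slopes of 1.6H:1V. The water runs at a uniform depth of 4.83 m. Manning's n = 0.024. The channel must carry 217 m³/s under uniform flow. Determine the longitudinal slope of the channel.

S = 0.00179

With bottom width b = 5.44 m and side slope z = 1.6: A = (b + zy)y = (5.44 + 1.6×4.83)×4.83 = 63.6 m²; P = b + 2y√(1+z²) = 5.44 + 2×4.83×1.887 = 23.67 m.
Hydraulic radius R = A/P = 63.6/23.67 = 2.687 m.
From Manning's equation, S = [nQ / (1 A R^(2/3))]² = [0.024 × 217 / (1 × 63.6 × 2.687^(2/3))]² = 0.00179.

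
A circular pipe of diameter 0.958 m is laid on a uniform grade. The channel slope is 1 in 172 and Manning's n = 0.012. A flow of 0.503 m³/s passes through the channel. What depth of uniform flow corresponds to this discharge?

Manning's equation rearranged: A R^(2/3) = nQ / (1·√S) = 0.012 × 0.503 / (√0.005814) = 0.07916.
Try y = 0.27 m: A R^(2/3) = 0.04821 — low.
Try y = 0.35 m: A R^(2/3) = 0.07922 — matches.

y_n = 0.35 m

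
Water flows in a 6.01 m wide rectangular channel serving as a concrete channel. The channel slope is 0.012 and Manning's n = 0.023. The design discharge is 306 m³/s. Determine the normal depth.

y_n = 6.59 m

Manning's equation rearranged: A R^(2/3) = nQ / (1·√S) = 0.023 × 306 / (√0.012) = 64.25.
Try y = 5.21 m: A R^(2/3) = 48.13 — too small.
Try y = 6.59 m: A R^(2/3) = 64.2 — close enough.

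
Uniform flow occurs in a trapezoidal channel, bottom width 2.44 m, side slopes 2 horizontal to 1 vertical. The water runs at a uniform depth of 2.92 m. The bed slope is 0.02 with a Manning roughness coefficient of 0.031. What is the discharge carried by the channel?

With bottom width b = 2.44 m and side slope z = 2: A = (b + zy)y = (2.44 + 2×2.92)×2.92 = 24.18 m²; P = b + 2y√(1+z²) = 2.44 + 2×2.92×2.236 = 15.5 m.
Hydraulic radius R = A/P = 24.18/15.5 = 1.56 m.
Manning's equation: Q = (1/n) A R^(2/3) S^(1/2) = (1/0.031) × 24.18 × 1.56^(2/3) × 0.02^(1/2) = 148 m³/s.

Q = 148 m³/s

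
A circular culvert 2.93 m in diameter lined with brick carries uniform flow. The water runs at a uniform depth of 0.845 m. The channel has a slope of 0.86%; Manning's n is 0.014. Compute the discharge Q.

For a circular section of diameter D = 2.93 m at depth y = 0.845 m, the central angle is θ = 2 arccos(1 − 2y/D) = 2.268 rad. Then A = (D²/8)(θ − sin θ) = 1.61 m² and P = Dθ/2 = 3.322 m.
Hydraulic radius R = A/P = 1.61/3.322 = 0.4848 m.
Manning's equation: Q = (1/n) A R^(2/3) S^(1/2) = (1/0.014) × 1.61 × 0.4848^(2/3) × 0.0086^(1/2) = 6.58 m³/s.

Q = 6.58 m³/s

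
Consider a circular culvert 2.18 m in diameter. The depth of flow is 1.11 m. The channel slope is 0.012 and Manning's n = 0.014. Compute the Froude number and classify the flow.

For a circular section of diameter D = 2.18 m at depth y = 1.11 m, the central angle is θ = 2 arccos(1 − 2y/D) = 3.178 rad. Then A = (D²/8)(θ − sin θ) = 1.91 m² and P = Dθ/2 = 3.464 m.
Hydraulic radius R = A/P = 1.91/3.464 = 0.5513 m.
V = (1/n) R^(2/3) √S = (1/0.014) × 0.5513^(2/3) × √0.012 = 5.261 m/s. Hydraulic depth D_h = A/T = 1.91/2.18 = 0.8762 m.
Froude number Fr = V/√(g·D_h) = 5.261/√(9.81×0.8762) = 1.79, which is greater than 1, so the flow is supercritical.

supercritical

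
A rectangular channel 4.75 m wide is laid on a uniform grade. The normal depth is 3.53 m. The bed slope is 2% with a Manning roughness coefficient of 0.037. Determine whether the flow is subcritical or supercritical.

Flow area A = b·y = 4.75 × 3.53 = 16.77 m². Wetted perimeter P = b + 2y = 4.75 + 2×3.53 = 11.81 m.
Hydraulic radius R = A/P = 16.77/11.81 = 1.42 m.
V = (1/n) R^(2/3) √S = (1/0.037) × 1.42^(2/3) × √0.02 = 4.828 m/s. Hydraulic depth D_h = A/T = 16.77/4.75 = 3.53 m.
Froude number Fr = V/√(g·D_h) = 4.828/√(9.81×3.53) = 0.82, which is less than 1, so the flow is subcritical.

subcritical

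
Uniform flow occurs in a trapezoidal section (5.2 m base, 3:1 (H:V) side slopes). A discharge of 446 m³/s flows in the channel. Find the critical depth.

At critical depth, Q² T / (g A³) = 1, i.e. A³/T = Q²/g = 446²/9.81 = 20280.
Try y = 5.16 m: A³/T = 33600 — too large.
Try y = 4.11 m: A³/T = 12530 — too small.
Try y = 4.6 m: A³/T = 20350 — ≈ 20280.

y_c = 4.6 m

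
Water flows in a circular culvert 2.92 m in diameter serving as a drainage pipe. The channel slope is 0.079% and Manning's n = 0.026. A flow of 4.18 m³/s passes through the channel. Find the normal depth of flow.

y_n = 1.82 m

Manning's equation rearranged: A R^(2/3) = nQ / (1·√S) = 0.026 × 4.18 / (√0.00079) = 3.867.
Try y = 1.36 m: A R^(2/3) = 2.402 — low.
Try y = 1.82 m: A R^(2/3) = 3.863 — matches.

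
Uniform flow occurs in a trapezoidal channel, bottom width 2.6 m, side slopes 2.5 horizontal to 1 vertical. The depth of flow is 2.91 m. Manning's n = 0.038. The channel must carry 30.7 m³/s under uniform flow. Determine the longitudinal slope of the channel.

S = 0.000901

With bottom width b = 2.6 m and side slope z = 2.5: A = (b + zy)y = (2.6 + 2.5×2.91)×2.91 = 28.74 m²; P = b + 2y√(1+z²) = 2.6 + 2×2.91×2.693 = 18.27 m.
Hydraulic radius R = A/P = 28.74/18.27 = 1.573 m.
From Manning's equation, S = [nQ / (1 A R^(2/3))]² = [0.038 × 30.7 / (1 × 28.74 × 1.573^(2/3))]² = 0.000901.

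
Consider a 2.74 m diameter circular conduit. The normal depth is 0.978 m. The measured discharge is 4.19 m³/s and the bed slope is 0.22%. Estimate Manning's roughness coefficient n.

n = 0.014

For a circular section of diameter D = 2.74 m at depth y = 0.978 m, the central angle is θ = 2 arccos(1 − 2y/D) = 2.561 rad. Then A = (D²/8)(θ − sin θ) = 1.889 m² and P = Dθ/2 = 3.509 m.
Hydraulic radius R = A/P = 1.889/3.509 = 0.5383 m.
Rearranging Manning's equation: n = (1/Q) A R^(2/3) S^(1/2) = (1/4.19) × 1.889 × 0.5383^(2/3) × √0.0022 = 0.014.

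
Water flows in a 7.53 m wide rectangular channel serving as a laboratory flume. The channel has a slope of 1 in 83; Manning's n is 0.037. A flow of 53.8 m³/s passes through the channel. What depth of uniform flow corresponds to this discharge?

y_n = 2.01 m

Manning's equation rearranged: A R^(2/3) = nQ / (1·√S) = 0.037 × 53.8 / (√0.01205) = 18.14.
Try y = 1.76 m: A R^(2/3) = 14.96 — low.
Try y = 2.5 m: A R^(2/3) = 24.69 — high.
Try y = 2.01 m: A R^(2/3) = 18.12 — close enough.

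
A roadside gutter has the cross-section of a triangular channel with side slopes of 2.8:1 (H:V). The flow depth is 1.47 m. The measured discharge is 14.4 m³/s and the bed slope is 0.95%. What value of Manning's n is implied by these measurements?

For a triangular section with side slope z = 2.8: A = zy² = 2.8×1.47² = 6.051 m²; P = 2y√(1+z²) = 2×1.47×2.973 = 8.741 m.
Hydraulic radius R = A/P = 6.051/8.741 = 0.6922 m.
Rearranging Manning's equation: n = (1/Q) A R^(2/3) S^(1/2) = (1/14.4) × 6.051 × 0.6922^(2/3) × √0.0095 = 0.032.

n = 0.032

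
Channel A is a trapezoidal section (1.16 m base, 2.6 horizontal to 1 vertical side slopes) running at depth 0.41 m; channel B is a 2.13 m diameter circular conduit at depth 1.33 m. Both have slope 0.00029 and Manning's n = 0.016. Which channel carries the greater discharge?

Channel A: With bottom width b = 1.16 m and side slope z = 2.6: A = (b + zy)y = (1.16 + 2.6×0.41)×0.41 = 0.9127 m²; P = b + 2y√(1+z²) = 1.16 + 2×0.41×2.786 = 3.444 m. Hydraulic radius R = A/P = 0.9127/3.444 = 0.265 m. Q_A = (1/0.016)·0.9127·0.265^(2/3)·√0.00029 = 0.4007 m³/s.
Channel B: For a circular section of diameter D = 2.13 m at depth y = 1.33 m, the central angle is θ = 2 arccos(1 − 2y/D) = 3.645 rad. Then A = (D²/8)(θ − sin θ) = 2.34 m² and P = Dθ/2 = 3.881 m. Hydraulic radius R = A/P = 2.34/3.881 = 0.6029 m. Q_B = (1/0.016)·2.34·0.6029^(2/3)·√0.00029 = 1.778 m³/s.
Q_A = 0.4007 m³/s vs Q_B = 1.778 m³/s, so channel B carries more.

channel B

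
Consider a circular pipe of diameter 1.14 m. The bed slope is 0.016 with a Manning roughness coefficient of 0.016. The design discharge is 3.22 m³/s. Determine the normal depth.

Manning's equation rearranged: A R^(2/3) = nQ / (1·√S) = 0.016 × 3.22 / (√0.016) = 0.4073.
Trying y = 0.968 m: A R^(2/3) = 0.4551 — high.
Trying y = 0.863 m: A R^(2/3) = 0.4074 — matches.

y_n = 0.863 m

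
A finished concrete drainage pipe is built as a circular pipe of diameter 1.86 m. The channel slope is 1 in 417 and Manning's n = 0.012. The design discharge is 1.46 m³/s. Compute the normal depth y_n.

Manning's equation rearranged: A R^(2/3) = nQ / (1·√S) = 0.012 × 1.46 / (√0.002398) = 0.3578.
Trying y = 0.418 m: A R^(2/3) = 0.1806 — low.
Trying y = 0.756 m: A R^(2/3) = 0.5659 — high.
Trying y = 0.592 m: A R^(2/3) = 0.3579 — ≈ 0.3578.

y_n = 0.592 m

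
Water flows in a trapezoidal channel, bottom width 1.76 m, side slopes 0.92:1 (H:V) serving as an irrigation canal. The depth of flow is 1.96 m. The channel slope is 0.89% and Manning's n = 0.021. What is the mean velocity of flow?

With bottom width b = 1.76 m and side slope z = 0.92: A = (b + zy)y = (1.76 + 0.92×1.96)×1.96 = 6.984 m²; P = b + 2y√(1+z²) = 1.76 + 2×1.96×1.359 = 7.087 m.
Hydraulic radius R = A/P = 6.984/7.087 = 0.9855 m.
From Manning's equation, V = (1/n) R^(2/3) S^(1/2) = (1/0.021) × 0.9855^(2/3) × 0.0089^(1/2) = 4.45 m/s.

V = 4.45 m/s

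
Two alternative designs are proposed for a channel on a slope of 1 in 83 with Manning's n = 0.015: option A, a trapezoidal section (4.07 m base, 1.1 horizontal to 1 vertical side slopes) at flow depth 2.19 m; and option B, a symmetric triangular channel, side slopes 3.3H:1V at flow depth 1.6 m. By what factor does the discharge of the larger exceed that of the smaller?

Channel A: With bottom width b = 4.07 m and side slope z = 1.1: A = (b + zy)y = (4.07 + 1.1×2.19)×2.19 = 14.19 m²; P = b + 2y√(1+z²) = 4.07 + 2×2.19×1.487 = 10.58 m. Hydraulic radius R = A/P = 14.19/10.58 = 1.341 m. Q_A = (1/0.015)·14.19·1.341^(2/3)·√0.01205 = 126.3 m³/s.
Channel B: For a triangular section with side slope z = 3.3: A = zy² = 3.3×1.6² = 8.448 m²; P = 2y√(1+z²) = 2×1.6×3.448 = 11.03 m. Hydraulic radius R = A/P = 8.448/11.03 = 0.7656 m. Q_B = (1/0.015)·8.448·0.7656^(2/3)·√0.01205 = 51.74 m³/s.
The larger discharge is 126.3 m³/s and the smaller is 51.74 m³/s; the ratio is 2.44.

2.44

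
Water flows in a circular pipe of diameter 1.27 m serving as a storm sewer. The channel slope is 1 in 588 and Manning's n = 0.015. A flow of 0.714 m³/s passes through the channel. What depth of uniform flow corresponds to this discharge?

Manning's equation rearranged: A R^(2/3) = nQ / (1·√S) = 0.015 × 0.714 / (√0.001701) = 0.2597.
Try y = 0.508 m: A R^(2/3) = 0.1987 — low.
Try y = 0.71 m: A R^(2/3) = 0.3545 — high.
Try y = 0.59 m: A R^(2/3) = 0.2597 — matches.

y_n = 0.59 m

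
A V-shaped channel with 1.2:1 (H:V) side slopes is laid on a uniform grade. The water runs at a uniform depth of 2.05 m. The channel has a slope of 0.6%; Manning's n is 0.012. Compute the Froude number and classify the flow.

For a triangular section with side slope z = 1.2: A = zy² = 1.2×2.05² = 5.043 m²; P = 2y√(1+z²) = 2×2.05×1.562 = 6.404 m.
Hydraulic radius R = A/P = 5.043/6.404 = 0.7874 m.
V = (1/n) R^(2/3) √S = (1/0.012) × 0.7874^(2/3) × √0.006 = 5.504 m/s. Hydraulic depth D_h = A/T = 5.043/4.92 = 1.025 m.
Froude number Fr = V/√(g·D_h) = 5.504/√(9.81×1.025) = 1.74, which is greater than 1, so the flow is supercritical.

supercritical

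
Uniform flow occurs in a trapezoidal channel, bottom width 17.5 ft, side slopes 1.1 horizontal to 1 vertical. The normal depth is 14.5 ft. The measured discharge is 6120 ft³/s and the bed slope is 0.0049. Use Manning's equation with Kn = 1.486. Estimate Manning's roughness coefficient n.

n = 0.033

With bottom width b = 17.5 ft and side slope z = 1.1: A = (b + zy)y = (17.5 + 1.1×14.5)×14.5 = 485 ft²; P = b + 2y√(1+z²) = 17.5 + 2×14.5×1.487 = 60.61 ft.
Hydraulic radius R = A/P = 485/60.61 = 8.002 ft.
Rearranging Manning's equation: n = (1.486/Q) A R^(2/3) S^(1/2) = (1.486/6120) × 485 × 8.002^(2/3) × √0.0049 = 0.033.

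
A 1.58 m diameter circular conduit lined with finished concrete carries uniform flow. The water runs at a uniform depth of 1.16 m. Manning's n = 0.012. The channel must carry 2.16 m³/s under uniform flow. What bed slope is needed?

For a circular section of diameter D = 1.58 m at depth y = 1.16 m, the central angle is θ = 2 arccos(1 − 2y/D) = 4.116 rad. Then A = (D²/8)(θ − sin θ) = 1.543 m² and P = Dθ/2 = 3.252 m.
Hydraulic radius R = A/P = 1.543/3.252 = 0.4744 m.
From Manning's equation, S = [nQ / (1 A R^(2/3))]² = [0.012 × 2.16 / (1 × 1.543 × 0.4744^(2/3))]² = 0.000763.

S = 0.000763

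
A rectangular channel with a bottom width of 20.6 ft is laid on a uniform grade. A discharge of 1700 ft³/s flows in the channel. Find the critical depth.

For a rectangular channel, critical depth y_c = (q²/g)^(1/3) where q = Q/b = 1700/20.6 = 82.52 ft²/s.
So y_c = (82.52²/32.2)^(1/3) = 5.96 ft.

y_c = 5.96 ft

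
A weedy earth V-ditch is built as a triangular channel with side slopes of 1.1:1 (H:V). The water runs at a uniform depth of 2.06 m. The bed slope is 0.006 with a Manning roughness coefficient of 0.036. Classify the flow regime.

subcritical

For a triangular section with side slope z = 1.1: A = zy² = 1.1×2.06² = 4.668 m²; P = 2y√(1+z²) = 2×2.06×1.487 = 6.125 m.
Hydraulic radius R = A/P = 4.668/6.125 = 0.7621 m.
V = (1/n) R^(2/3) √S = (1/0.036) × 0.7621^(2/3) × √0.006 = 1.795 m/s. Hydraulic depth D_h = A/T = 4.668/4.532 = 1.03 m.
Froude number Fr = V/√(g·D_h) = 1.795/√(9.81×1.03) = 0.565, which is less than 1, so the flow is subcritical.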